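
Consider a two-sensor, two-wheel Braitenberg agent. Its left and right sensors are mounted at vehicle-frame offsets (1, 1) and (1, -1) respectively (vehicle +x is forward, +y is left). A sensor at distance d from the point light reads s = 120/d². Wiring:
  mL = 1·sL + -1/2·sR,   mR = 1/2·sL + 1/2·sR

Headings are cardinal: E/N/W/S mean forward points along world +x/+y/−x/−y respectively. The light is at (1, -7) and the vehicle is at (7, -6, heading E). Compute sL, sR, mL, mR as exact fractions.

120/53 120/49 2700/2597 6120/2597

left sensor world pos  = (8, -5); dL² = 53
right sensor world pos = (8, -7); dR² = 49
sL = 120/53 = 120/53
sR = 120/49 = 120/49
mL = 1·sL + -1/2·sR = 2700/2597
mR = 1/2·sL + 1/2·sR = 6120/2597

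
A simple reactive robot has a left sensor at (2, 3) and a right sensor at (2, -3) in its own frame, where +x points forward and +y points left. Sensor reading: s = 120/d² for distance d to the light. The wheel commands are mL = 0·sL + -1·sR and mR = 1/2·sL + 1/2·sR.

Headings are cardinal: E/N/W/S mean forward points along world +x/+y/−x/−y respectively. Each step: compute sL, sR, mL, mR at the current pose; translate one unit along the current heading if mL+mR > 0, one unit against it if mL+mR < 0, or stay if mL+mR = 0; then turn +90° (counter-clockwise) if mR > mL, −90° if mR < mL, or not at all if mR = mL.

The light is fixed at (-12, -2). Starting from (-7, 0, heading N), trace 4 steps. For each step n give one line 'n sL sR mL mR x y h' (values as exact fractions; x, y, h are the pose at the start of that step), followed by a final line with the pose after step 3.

n=0: pose=(-7,0,N); sL=6, sR=3/2; mL=-3/2, mR=15/4; mL+mR=9/4 → advance +1; mR−mL=21/4 → turn +1·90°
n=1: pose=(-7,1,W); sL=40/3, sR=8/3; mL=-8/3, mR=8; mL+mR=16/3 → advance +1; mR−mL=32/3 → turn +1·90°
n=2: pose=(-8,1,S); sL=12/5, sR=60; mL=-60, mR=156/5; mL+mR=-144/5 → advance -1; mR−mL=456/5 → turn +1·90°
n=3: pose=(-8,2,E); sL=24/17, sR=120/37; mL=-120/37, mR=1464/629; mL+mR=-576/629 → advance -1; mR−mL=3504/629 → turn +1·90°

0 6 3/2 -3/2 15/4 -7 0 N
1 40/3 8/3 -8/3 8 -7 1 W
2 12/5 60 -60 156/5 -8 1 S
3 24/17 120/37 -120/37 1464/629 -8 2 E
final -9 2 N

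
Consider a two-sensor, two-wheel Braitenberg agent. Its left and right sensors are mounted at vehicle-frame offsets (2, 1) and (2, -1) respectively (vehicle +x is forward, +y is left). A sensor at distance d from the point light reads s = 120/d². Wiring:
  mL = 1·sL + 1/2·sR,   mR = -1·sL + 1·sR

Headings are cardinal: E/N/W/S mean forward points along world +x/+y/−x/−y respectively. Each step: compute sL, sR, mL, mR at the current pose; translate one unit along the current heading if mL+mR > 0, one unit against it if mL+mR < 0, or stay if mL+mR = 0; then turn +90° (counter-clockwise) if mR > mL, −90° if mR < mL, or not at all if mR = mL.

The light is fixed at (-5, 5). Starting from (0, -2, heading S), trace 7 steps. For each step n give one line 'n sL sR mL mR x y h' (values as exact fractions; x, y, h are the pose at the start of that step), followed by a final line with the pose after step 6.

n=0: pose=(0,-2,S); sL=40/39, sR=120/97; mL=6220/3783, mR=800/3783; mL+mR=180/97 → advance +1; mR−mL=-5420/3783 → turn -1·90°
n=1: pose=(0,-3,W); sL=4/3, sR=60/29; mL=206/87, mR=64/87; mL+mR=90/29 → advance +1; mR−mL=-142/87 → turn -1·90°
n=2: pose=(-1,-3,N); sL=8/3, sR=120/61; mL=668/183, mR=-128/183; mL+mR=180/61 → advance +1; mR−mL=-796/183 → turn -1·90°
n=3: pose=(-1,-2,E); sL=5/3, sR=6/5; mL=34/15, mR=-7/15; mL+mR=9/5 → advance +1; mR−mL=-41/15 → turn -1·90°
n=4: pose=(0,-2,S); sL=40/39, sR=120/97; mL=6220/3783, mR=800/3783; mL+mR=180/97 → advance +1; mR−mL=-5420/3783 → turn -1·90°
n=5: pose=(0,-3,W); sL=4/3, sR=60/29; mL=206/87, mR=64/87; mL+mR=90/29 → advance +1; mR−mL=-142/87 → turn -1·90°
n=6: pose=(-1,-3,N); sL=8/3, sR=120/61; mL=668/183, mR=-128/183; mL+mR=180/61 → advance +1; mR−mL=-796/183 → turn -1·90°

0 40/39 120/97 6220/3783 800/3783 0 -2 S
1 4/3 60/29 206/87 64/87 0 -3 W
2 8/3 120/61 668/183 -128/183 -1 -3 N
3 5/3 6/5 34/15 -7/15 -1 -2 E
4 40/39 120/97 6220/3783 800/3783 0 -2 S
5 4/3 60/29 206/87 64/87 0 -3 W
6 8/3 120/61 668/183 -128/183 -1 -3 N
final -1 -2 E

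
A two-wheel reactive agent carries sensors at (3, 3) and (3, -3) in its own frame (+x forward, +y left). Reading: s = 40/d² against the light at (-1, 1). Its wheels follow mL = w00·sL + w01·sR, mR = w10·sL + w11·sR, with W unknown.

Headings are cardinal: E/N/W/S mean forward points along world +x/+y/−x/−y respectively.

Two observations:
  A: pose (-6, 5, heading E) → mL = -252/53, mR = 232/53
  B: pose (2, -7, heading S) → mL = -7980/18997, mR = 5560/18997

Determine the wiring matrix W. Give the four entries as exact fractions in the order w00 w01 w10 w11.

-1 -1/2 1/2 1/2

obs A: pose=(-6,5,E) → sL=40/53, sR=8, mL=-252/53, mR=232/53
obs B: pose=(2,-7,S) → sL=40/157, sR=40/121, mL=-7980/18997, mR=5560/18997
sensor matrix S = [[40/53, 8], [40/157, 40/121]]; det S = -1800960/1006841
solve [mL_A; mL_B] = S·[w00; w01] and [mR_A; mR_B] = S·[w10; w11]:
  w00 = -1, w01 = -1/2, w10 = 1/2, w11 = 1/2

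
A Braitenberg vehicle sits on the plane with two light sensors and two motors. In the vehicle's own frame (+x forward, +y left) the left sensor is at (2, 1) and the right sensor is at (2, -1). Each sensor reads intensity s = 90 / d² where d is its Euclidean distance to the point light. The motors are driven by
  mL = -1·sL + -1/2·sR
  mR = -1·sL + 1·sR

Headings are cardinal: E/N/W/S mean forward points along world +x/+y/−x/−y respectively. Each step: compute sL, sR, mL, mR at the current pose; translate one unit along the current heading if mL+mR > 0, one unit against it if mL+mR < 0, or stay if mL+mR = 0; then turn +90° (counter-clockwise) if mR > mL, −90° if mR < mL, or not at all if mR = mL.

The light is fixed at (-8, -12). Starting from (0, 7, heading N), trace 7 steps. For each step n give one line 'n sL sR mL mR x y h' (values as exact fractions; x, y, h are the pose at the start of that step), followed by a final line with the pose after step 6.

0 9/49 5/29 -767/2842 -16/1421 0 7 N
1 18/65 90/397 -10071/25805 -1296/25805 0 6 W
2 45/178 9/32 -2241/5696 81/2848 1 6 S
3 90/521 18/89 -12699/46369 1368/46369 1 7 E
4 9/49 5/29 -767/2842 -16/1421 0 7 N
5 18/65 90/397 -10071/25805 -1296/25805 0 6 W
6 45/178 9/32 -2241/5696 81/2848 1 6 S
final 1 7 E

n=0: pose=(0,7,N); sL=9/49, sR=5/29; mL=-767/2842, mR=-16/1421; mL+mR=-799/2842 → advance -1; mR−mL=15/58 → turn +1·90°
n=1: pose=(0,6,W); sL=18/65, sR=90/397; mL=-10071/25805, mR=-1296/25805; mL+mR=-11367/25805 → advance -1; mR−mL=135/397 → turn +1·90°
n=2: pose=(1,6,S); sL=45/178, sR=9/32; mL=-2241/5696, mR=81/2848; mL+mR=-2079/5696 → advance -1; mR−mL=27/64 → turn +1·90°
n=3: pose=(1,7,E); sL=90/521, sR=18/89; mL=-12699/46369, mR=1368/46369; mL+mR=-11331/46369 → advance -1; mR−mL=27/89 → turn +1·90°
n=4: pose=(0,7,N); sL=9/49, sR=5/29; mL=-767/2842, mR=-16/1421; mL+mR=-799/2842 → advance -1; mR−mL=15/58 → turn +1·90°
n=5: pose=(0,6,W); sL=18/65, sR=90/397; mL=-10071/25805, mR=-1296/25805; mL+mR=-11367/25805 → advance -1; mR−mL=135/397 → turn +1·90°
n=6: pose=(1,6,S); sL=45/178, sR=9/32; mL=-2241/5696, mR=81/2848; mL+mR=-2079/5696 → advance -1; mR−mL=27/64 → turn +1·90°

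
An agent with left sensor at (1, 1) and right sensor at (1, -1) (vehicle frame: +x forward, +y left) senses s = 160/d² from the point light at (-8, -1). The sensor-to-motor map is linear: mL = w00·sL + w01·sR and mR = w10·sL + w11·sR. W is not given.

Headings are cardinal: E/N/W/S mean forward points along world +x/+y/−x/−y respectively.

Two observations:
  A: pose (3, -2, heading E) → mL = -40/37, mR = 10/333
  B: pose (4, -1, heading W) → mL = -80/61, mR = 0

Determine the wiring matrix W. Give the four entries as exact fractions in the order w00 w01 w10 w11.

0 -1 1 -1

obs A: pose=(3,-2,E) → sL=10/9, sR=40/37, mL=-40/37, mR=10/333
obs B: pose=(4,-1,W) → sL=80/61, sR=80/61, mL=-80/61, mR=0
sensor matrix S = [[10/9, 40/37], [80/61, 80/61]]; det S = 800/20313
solve [mL_A; mL_B] = S·[w00; w01] and [mR_A; mR_B] = S·[w10; w11]:
  w00 = 0, w01 = -1, w10 = 1, w11 = -1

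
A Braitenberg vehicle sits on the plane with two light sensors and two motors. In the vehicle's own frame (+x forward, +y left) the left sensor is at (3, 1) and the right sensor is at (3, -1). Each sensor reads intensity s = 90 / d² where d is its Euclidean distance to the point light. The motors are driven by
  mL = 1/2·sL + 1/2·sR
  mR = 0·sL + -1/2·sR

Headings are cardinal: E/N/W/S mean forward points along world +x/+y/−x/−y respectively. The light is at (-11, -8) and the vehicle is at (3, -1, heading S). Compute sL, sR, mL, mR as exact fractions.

90/241 18/37 3834/8917 -9/37

left sensor world pos  = (4, -4); dL² = 241
right sensor world pos = (2, -4); dR² = 185
sL = 90/241 = 90/241
sR = 90/185 = 18/37
mL = 1/2·sL + 1/2·sR = 3834/8917
mR = 0·sL + -1/2·sR = -9/37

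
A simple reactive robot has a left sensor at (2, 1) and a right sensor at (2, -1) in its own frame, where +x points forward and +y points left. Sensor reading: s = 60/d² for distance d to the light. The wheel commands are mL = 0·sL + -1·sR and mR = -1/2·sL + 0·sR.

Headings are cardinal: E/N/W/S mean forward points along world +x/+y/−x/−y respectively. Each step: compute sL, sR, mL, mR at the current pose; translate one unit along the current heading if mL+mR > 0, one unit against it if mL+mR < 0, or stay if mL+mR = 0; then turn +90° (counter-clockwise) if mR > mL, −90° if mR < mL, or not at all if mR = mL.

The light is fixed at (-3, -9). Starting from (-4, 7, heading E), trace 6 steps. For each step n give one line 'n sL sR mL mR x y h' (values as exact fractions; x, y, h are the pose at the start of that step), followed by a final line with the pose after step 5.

0 6/29 30/113 -30/113 -3/29 -4 7 E
1 20/111 12/65 -12/65 -10/111 -5 7 N
2 15/53 15/68 -15/68 -15/106 -5 6 W
3 60/169 60/173 -60/173 -30/169 -4 6 S
4 6/29 30/113 -30/113 -3/29 -4 7 E
5 20/111 12/65 -12/65 -10/111 -5 7 N
final -5 6 W

n=0: pose=(-4,7,E); sL=6/29, sR=30/113; mL=-30/113, mR=-3/29; mL+mR=-1209/3277 → advance -1; mR−mL=531/3277 → turn +1·90°
n=1: pose=(-5,7,N); sL=20/111, sR=12/65; mL=-12/65, mR=-10/111; mL+mR=-1982/7215 → advance -1; mR−mL=682/7215 → turn +1·90°
n=2: pose=(-5,6,W); sL=15/53, sR=15/68; mL=-15/68, mR=-15/106; mL+mR=-1305/3604 → advance -1; mR−mL=285/3604 → turn +1·90°
n=3: pose=(-4,6,S); sL=60/169, sR=60/173; mL=-60/173, mR=-30/169; mL+mR=-15330/29237 → advance -1; mR−mL=4950/29237 → turn +1·90°
n=4: pose=(-4,7,E); sL=6/29, sR=30/113; mL=-30/113, mR=-3/29; mL+mR=-1209/3277 → advance -1; mR−mL=531/3277 → turn +1·90°
n=5: pose=(-5,7,N); sL=20/111, sR=12/65; mL=-12/65, mR=-10/111; mL+mR=-1982/7215 → advance -1; mR−mL=682/7215 → turn +1·90°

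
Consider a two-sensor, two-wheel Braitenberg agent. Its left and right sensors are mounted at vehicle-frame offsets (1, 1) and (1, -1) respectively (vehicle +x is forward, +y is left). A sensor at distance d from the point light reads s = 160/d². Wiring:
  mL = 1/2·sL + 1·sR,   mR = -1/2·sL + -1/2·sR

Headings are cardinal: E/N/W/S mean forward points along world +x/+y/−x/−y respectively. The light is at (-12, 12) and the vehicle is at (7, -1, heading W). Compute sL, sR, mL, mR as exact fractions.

4/13 40/117 58/117 -38/117

left sensor world pos  = (6, -2); dL² = 520
right sensor world pos = (6, 0); dR² = 468
sL = 160/520 = 4/13
sR = 160/468 = 40/117
mL = 1/2·sL + 1·sR = 58/117
mR = -1/2·sL + -1/2·sR = -38/117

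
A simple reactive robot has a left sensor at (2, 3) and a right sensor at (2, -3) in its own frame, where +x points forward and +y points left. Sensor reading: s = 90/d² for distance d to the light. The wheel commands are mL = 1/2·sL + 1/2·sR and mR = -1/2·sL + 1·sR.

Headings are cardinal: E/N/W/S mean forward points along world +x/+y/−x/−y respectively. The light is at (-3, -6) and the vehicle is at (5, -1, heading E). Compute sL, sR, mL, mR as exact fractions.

left sensor world pos  = (7, 2); dL² = 164
right sensor world pos = (7, -4); dR² = 104
sL = 90/164 = 45/82
sR = 90/104 = 45/52
mL = 1/2·sL + 1/2·sR = 3015/4264
mR = -1/2·sL + 1·sR = 315/533

45/82 45/52 3015/4264 315/533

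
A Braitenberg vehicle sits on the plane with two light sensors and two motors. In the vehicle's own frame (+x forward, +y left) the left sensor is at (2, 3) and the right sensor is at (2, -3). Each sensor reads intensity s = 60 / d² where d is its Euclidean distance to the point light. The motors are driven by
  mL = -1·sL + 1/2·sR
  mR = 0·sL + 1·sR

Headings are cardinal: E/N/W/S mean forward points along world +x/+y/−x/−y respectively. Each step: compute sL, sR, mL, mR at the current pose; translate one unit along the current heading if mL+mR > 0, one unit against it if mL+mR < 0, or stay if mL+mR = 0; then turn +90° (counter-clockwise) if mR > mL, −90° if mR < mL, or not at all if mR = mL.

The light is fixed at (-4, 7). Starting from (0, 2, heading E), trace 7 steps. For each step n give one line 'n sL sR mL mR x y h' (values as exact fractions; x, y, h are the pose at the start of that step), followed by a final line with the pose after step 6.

n=0: pose=(0,2,E); sL=3/2, sR=3/5; mL=-6/5, mR=3/5; mL+mR=-3/5 → advance -1; mR−mL=9/5 → turn +1·90°
n=1: pose=(-1,2,N); sL=20/3, sR=4/3; mL=-6, mR=4/3; mL+mR=-14/3 → advance -1; mR−mL=22/3 → turn +1·90°
n=2: pose=(-1,1,W); sL=30/41, sR=6; mL=93/41, mR=6; mL+mR=339/41 → advance +1; mR−mL=153/41 → turn +1·90°
n=3: pose=(-2,1,S); sL=60/89, sR=12/13; mL=-246/1157, mR=12/13; mL+mR=822/1157 → advance +1; mR−mL=1314/1157 → turn +1·90°
n=4: pose=(-2,0,E); sL=15/8, sR=15/29; mL=-375/232, mR=15/29; mL+mR=-255/232 → advance -1; mR−mL=495/232 → turn +1·90°
n=5: pose=(-3,0,N); sL=60/29, sR=60/41; mL=-1590/1189, mR=60/41; mL+mR=150/1189 → advance +1; mR−mL=3330/1189 → turn +1·90°
n=6: pose=(-3,1,W); sL=30/41, sR=6; mL=93/41, mR=6; mL+mR=339/41 → advance +1; mR−mL=153/41 → turn +1·90°

0 3/2 3/5 -6/5 3/5 0 2 E
1 20/3 4/3 -6 4/3 -1 2 N
2 30/41 6 93/41 6 -1 1 W
3 60/89 12/13 -246/1157 12/13 -2 1 S
4 15/8 15/29 -375/232 15/29 -2 0 E
5 60/29 60/41 -1590/1189 60/41 -3 0 N
6 30/41 6 93/41 6 -3 1 W
final -4 1 S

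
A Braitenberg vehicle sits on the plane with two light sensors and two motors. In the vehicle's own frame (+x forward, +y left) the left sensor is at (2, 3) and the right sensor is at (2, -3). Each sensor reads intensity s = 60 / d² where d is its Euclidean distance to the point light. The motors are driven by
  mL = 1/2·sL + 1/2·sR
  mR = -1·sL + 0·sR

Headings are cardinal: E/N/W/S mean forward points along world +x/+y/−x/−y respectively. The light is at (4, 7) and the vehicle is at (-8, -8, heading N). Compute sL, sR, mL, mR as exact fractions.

30/197 6/25 966/4925 -30/197

left sensor world pos  = (-11, -6); dL² = 394
right sensor world pos = (-5, -6); dR² = 250
sL = 60/394 = 30/197
sR = 60/250 = 6/25
mL = 1/2·sL + 1/2·sR = 966/4925
mR = -1·sL + 0·sR = -30/197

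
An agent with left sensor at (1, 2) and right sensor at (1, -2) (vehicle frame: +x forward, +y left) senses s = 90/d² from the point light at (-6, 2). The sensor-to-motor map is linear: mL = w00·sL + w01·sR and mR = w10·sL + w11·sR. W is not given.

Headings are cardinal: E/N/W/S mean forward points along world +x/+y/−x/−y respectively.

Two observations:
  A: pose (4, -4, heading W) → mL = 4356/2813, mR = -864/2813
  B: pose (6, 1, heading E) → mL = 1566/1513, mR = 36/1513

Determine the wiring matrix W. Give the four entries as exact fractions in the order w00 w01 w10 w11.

obs A: pose=(4,-4,W) → sL=18/29, sR=90/97, mL=4356/2813, mR=-864/2813
obs B: pose=(6,1,E) → sL=9/17, sR=45/89, mL=1566/1513, mR=36/1513
sensor matrix S = [[18/29, 90/97], [9/17, 45/89]]; det S = -754920/4256069
solve [mL_A; mL_B] = S·[w00; w01] and [mR_A; mR_B] = S·[w10; w11]:
  w00 = 1, w01 = 1, w10 = 1, w11 = -1

1 1 1 -1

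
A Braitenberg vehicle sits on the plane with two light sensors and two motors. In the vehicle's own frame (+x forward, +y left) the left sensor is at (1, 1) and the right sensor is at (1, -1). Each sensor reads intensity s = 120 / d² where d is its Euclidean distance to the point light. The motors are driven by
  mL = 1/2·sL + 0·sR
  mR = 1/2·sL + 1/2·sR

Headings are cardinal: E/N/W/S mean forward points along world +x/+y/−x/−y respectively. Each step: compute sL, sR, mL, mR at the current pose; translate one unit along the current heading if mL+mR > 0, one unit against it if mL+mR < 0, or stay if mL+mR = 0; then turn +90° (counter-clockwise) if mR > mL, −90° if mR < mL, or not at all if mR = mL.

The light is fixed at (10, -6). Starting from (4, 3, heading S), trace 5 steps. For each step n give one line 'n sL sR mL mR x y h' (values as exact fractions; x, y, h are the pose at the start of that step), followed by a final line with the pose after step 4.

0 120/89 120/113 60/89 12120/10057 4 3 S
1 60/53 60/37 30/53 2700/1961 4 2 E
2 40/39 120/97 20/39 4280/3783 5 2 N
3 6/5 15/17 3/5 177/170 5 3 W
4 120/89 120/113 60/89 12120/10057 4 3 S
final 4 2 E

n=0: pose=(4,3,S); sL=120/89, sR=120/113; mL=60/89, mR=12120/10057; mL+mR=18900/10057 → advance +1; mR−mL=60/113 → turn +1·90°
n=1: pose=(4,2,E); sL=60/53, sR=60/37; mL=30/53, mR=2700/1961; mL+mR=3810/1961 → advance +1; mR−mL=30/37 → turn +1·90°
n=2: pose=(5,2,N); sL=40/39, sR=120/97; mL=20/39, mR=4280/3783; mL+mR=6220/3783 → advance +1; mR−mL=60/97 → turn +1·90°
n=3: pose=(5,3,W); sL=6/5, sR=15/17; mL=3/5, mR=177/170; mL+mR=279/170 → advance +1; mR−mL=15/34 → turn +1·90°
n=4: pose=(4,3,S); sL=120/89, sR=120/113; mL=60/89, mR=12120/10057; mL+mR=18900/10057 → advance +1; mR−mL=60/113 → turn +1·90°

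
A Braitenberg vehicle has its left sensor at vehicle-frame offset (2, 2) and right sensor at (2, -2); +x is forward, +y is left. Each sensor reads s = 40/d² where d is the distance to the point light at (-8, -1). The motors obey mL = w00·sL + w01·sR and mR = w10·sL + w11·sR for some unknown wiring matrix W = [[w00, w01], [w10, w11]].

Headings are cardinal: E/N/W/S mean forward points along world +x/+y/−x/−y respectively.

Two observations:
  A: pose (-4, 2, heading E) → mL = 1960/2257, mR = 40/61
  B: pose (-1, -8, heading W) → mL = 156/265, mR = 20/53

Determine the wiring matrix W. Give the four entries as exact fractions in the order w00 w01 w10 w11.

obs A: pose=(-4,2,E) → sL=40/61, sR=40/37, mL=1960/2257, mR=40/61
obs B: pose=(-1,-8,W) → sL=20/53, sR=4/5, mL=156/265, mR=20/53
sensor matrix S = [[40/61, 40/37], [20/53, 4/5]]; det S = 13952/119621
solve [mL_A; mL_B] = S·[w00; w01] and [mR_A; mR_B] = S·[w10; w11]:
  w00 = 1/2, w01 = 1/2, w10 = 1, w11 = 0

1/2 1/2 1 0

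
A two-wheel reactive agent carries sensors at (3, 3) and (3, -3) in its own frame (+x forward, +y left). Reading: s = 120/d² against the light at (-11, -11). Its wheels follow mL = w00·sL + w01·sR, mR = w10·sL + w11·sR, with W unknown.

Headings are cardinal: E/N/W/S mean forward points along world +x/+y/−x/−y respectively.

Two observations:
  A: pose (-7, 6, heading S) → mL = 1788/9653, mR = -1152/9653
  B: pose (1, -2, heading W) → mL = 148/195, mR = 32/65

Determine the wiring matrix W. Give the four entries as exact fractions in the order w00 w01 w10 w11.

1 -1/2 1 -1

obs A: pose=(-7,6,S) → sL=24/49, sR=120/197, mL=1788/9653, mR=-1152/9653
obs B: pose=(1,-2,W) → sL=40/39, sR=8/15, mL=148/195, mR=32/65
sensor matrix S = [[24/49, 120/197], [40/39, 8/15]]; det S = -228096/627445
solve [mL_A; mL_B] = S·[w00; w01] and [mR_A; mR_B] = S·[w10; w11]:
  w00 = 1, w01 = -1/2, w10 = 1, w11 = -1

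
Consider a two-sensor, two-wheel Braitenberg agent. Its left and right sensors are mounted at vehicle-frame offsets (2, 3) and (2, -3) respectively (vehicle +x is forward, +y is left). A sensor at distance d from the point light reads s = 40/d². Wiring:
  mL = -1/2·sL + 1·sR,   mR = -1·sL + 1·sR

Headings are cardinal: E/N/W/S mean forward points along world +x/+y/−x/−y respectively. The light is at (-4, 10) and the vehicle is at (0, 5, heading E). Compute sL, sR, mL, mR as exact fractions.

left sensor world pos  = (2, 8); dL² = 40
right sensor world pos = (2, 2); dR² = 100
sL = 40/40 = 1
sR = 40/100 = 2/5
mL = -1/2·sL + 1·sR = -1/10
mR = -1·sL + 1·sR = -3/5

1 2/5 -1/10 -3/5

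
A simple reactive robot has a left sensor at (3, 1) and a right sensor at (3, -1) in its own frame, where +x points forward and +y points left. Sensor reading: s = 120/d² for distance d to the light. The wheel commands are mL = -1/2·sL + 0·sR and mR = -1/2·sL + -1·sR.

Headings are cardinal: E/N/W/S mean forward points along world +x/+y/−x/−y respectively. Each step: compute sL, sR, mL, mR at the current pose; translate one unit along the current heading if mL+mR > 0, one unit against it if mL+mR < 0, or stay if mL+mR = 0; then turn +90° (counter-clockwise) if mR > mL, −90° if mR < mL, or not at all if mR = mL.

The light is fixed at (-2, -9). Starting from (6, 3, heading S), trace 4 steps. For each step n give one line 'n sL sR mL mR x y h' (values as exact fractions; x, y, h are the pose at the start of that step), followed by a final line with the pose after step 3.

0 20/27 12/13 -10/27 -454/351 6 3 S
1 120/169 120/221 -60/169 -2580/2873 6 4 W
2 3/8 30/89 -3/16 -747/1424 7 4 N
3 120/313 24/53 -60/313 -10692/16589 7 3 E
final 6 3 S

n=0: pose=(6,3,S); sL=20/27, sR=12/13; mL=-10/27, mR=-454/351; mL+mR=-584/351 → advance -1; mR−mL=-12/13 → turn -1·90°
n=1: pose=(6,4,W); sL=120/169, sR=120/221; mL=-60/169, mR=-2580/2873; mL+mR=-3600/2873 → advance -1; mR−mL=-120/221 → turn -1·90°
n=2: pose=(7,4,N); sL=3/8, sR=30/89; mL=-3/16, mR=-747/1424; mL+mR=-507/712 → advance -1; mR−mL=-30/89 → turn -1·90°
n=3: pose=(7,3,E); sL=120/313, sR=24/53; mL=-60/313, mR=-10692/16589; mL+mR=-13872/16589 → advance -1; mR−mL=-24/53 → turn -1·90°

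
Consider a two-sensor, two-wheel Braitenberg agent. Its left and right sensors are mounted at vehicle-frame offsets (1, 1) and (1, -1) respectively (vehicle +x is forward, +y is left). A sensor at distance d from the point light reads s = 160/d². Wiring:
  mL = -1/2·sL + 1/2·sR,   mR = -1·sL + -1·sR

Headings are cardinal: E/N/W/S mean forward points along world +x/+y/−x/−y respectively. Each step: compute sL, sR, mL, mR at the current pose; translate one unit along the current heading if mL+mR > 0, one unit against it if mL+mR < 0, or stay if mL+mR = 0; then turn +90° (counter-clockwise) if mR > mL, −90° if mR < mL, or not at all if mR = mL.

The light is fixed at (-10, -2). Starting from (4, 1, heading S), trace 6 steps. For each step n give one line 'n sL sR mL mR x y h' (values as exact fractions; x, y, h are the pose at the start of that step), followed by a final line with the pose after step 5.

n=0: pose=(4,1,S); sL=160/229, sR=160/173; mL=4480/39617, mR=-64320/39617; mL+mR=-59840/39617 → advance -1; mR−mL=-68800/39617 → turn -1·90°
n=1: pose=(4,2,W); sL=80/89, sR=80/97; mL=-320/8633, mR=-14880/8633; mL+mR=-15200/8633 → advance -1; mR−mL=-14560/8633 → turn -1·90°
n=2: pose=(5,2,N); sL=160/221, sR=160/281; mL=-4800/62101, mR=-80320/62101; mL+mR=-85120/62101 → advance -1; mR−mL=-75520/62101 → turn -1·90°
n=3: pose=(5,1,E); sL=10/17, sR=8/13; mL=3/221, mR=-266/221; mL+mR=-263/221 → advance -1; mR−mL=-269/221 → turn -1·90°
n=4: pose=(4,1,S); sL=160/229, sR=160/173; mL=4480/39617, mR=-64320/39617; mL+mR=-59840/39617 → advance -1; mR−mL=-68800/39617 → turn -1·90°
n=5: pose=(4,2,W); sL=80/89, sR=80/97; mL=-320/8633, mR=-14880/8633; mL+mR=-15200/8633 → advance -1; mR−mL=-14560/8633 → turn -1·90°

0 160/229 160/173 4480/39617 -64320/39617 4 1 S
1 80/89 80/97 -320/8633 -14880/8633 4 2 W
2 160/221 160/281 -4800/62101 -80320/62101 5 2 N
3 10/17 8/13 3/221 -266/221 5 1 E
4 160/229 160/173 4480/39617 -64320/39617 4 1 S
5 80/89 80/97 -320/8633 -14880/8633 4 2 W
final 5 2 N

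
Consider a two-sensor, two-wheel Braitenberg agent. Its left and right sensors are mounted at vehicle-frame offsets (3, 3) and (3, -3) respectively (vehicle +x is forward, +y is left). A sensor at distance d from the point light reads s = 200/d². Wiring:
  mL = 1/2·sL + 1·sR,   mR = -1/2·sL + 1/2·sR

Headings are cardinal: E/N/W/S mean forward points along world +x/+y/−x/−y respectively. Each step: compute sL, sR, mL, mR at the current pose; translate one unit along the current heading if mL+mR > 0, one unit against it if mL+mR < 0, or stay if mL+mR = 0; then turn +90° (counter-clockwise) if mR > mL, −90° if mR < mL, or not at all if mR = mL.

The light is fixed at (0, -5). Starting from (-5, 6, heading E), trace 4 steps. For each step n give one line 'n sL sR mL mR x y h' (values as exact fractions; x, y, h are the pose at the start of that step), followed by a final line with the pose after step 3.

0 1 50/17 117/34 33/34 -5 6 E
1 40/13 200/113 4860/1469 -960/1469 -4 6 S
2 100/49 100/109 10350/5341 -3000/5341 -4 5 W
3 200/233 200/173 63900/40309 6000/40309 -5 5 N
final -5 6 E

n=0: pose=(-5,6,E); sL=1, sR=50/17; mL=117/34, mR=33/34; mL+mR=75/17 → advance +1; mR−mL=-42/17 → turn -1·90°
n=1: pose=(-4,6,S); sL=40/13, sR=200/113; mL=4860/1469, mR=-960/1469; mL+mR=300/113 → advance +1; mR−mL=-5820/1469 → turn -1·90°
n=2: pose=(-4,5,W); sL=100/49, sR=100/109; mL=10350/5341, mR=-3000/5341; mL+mR=150/109 → advance +1; mR−mL=-13350/5341 → turn -1·90°
n=3: pose=(-5,5,N); sL=200/233, sR=200/173; mL=63900/40309, mR=6000/40309; mL+mR=300/173 → advance +1; mR−mL=-57900/40309 → turn -1·90°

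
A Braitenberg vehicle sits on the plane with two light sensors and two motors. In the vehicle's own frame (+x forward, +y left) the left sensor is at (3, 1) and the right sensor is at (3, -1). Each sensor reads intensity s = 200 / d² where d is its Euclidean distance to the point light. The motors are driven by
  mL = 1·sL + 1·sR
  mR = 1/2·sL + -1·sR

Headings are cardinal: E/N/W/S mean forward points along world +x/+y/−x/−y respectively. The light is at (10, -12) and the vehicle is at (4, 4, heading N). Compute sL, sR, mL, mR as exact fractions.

20/41 100/193 7960/7913 -2170/7913

left sensor world pos  = (3, 7); dL² = 410
right sensor world pos = (5, 7); dR² = 386
sL = 200/410 = 20/41
sR = 200/386 = 100/193
mL = 1·sL + 1·sR = 7960/7913
mR = 1/2·sL + -1·sR = -2170/7913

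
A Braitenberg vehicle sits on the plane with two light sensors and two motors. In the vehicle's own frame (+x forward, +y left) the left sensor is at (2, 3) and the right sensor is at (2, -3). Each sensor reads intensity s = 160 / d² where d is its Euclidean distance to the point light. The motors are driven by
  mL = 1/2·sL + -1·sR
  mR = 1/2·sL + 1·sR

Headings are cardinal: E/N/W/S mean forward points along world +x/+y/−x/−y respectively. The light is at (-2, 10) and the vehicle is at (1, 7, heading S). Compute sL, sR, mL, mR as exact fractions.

160/61 32/5 -1552/305 2352/305

left sensor world pos  = (4, 5); dL² = 61
right sensor world pos = (-2, 5); dR² = 25
sL = 160/61 = 160/61
sR = 160/25 = 32/5
mL = 1/2·sL + -1·sR = -1552/305
mR = 1/2·sL + 1·sR = 2352/305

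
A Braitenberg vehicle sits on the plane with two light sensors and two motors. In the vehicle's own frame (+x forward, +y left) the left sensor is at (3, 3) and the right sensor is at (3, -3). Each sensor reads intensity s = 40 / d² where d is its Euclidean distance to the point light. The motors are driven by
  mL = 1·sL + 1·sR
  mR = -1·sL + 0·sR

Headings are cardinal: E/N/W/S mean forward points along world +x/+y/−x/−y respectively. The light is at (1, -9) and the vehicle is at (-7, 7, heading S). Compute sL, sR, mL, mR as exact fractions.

20/97 4/29 968/2813 -20/97

left sensor world pos  = (-4, 4); dL² = 194
right sensor world pos = (-10, 4); dR² = 290
sL = 40/194 = 20/97
sR = 40/290 = 4/29
mL = 1·sL + 1·sR = 968/2813
mR = -1·sL + 0·sR = -20/97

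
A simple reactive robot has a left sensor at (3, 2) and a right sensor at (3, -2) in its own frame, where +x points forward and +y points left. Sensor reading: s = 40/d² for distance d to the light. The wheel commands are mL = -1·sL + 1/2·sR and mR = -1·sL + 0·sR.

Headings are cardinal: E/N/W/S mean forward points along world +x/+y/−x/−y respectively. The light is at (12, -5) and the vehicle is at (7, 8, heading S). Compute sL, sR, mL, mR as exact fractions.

left sensor world pos  = (9, 5); dL² = 109
right sensor world pos = (5, 5); dR² = 149
sL = 40/109 = 40/109
sR = 40/149 = 40/149
mL = -1·sL + 1/2·sR = -3780/16241
mR = -1·sL + 0·sR = -40/109

40/109 40/149 -3780/16241 -40/109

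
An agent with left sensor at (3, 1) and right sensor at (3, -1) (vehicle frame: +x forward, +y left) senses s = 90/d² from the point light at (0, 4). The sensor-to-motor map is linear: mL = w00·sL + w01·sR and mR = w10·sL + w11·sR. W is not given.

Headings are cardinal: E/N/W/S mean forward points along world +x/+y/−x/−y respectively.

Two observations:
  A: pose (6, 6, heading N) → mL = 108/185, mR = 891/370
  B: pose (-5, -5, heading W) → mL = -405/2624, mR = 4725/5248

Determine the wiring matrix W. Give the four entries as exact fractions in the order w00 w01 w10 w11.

obs A: pose=(6,6,N) → sL=9/5, sR=45/37, mL=108/185, mR=891/370
obs B: pose=(-5,-5,W) → sL=45/82, sR=45/64, mL=-405/2624, mR=4725/5248
sensor matrix S = [[9/5, 45/37], [45/82, 45/64]]; det S = 58077/97088
solve [mL_A; mL_B] = S·[w00; w01] and [mR_A; mR_B] = S·[w10; w11]:
  w00 = 1, w01 = -1, w10 = 1, w11 = 1/2

1 -1 1 1/2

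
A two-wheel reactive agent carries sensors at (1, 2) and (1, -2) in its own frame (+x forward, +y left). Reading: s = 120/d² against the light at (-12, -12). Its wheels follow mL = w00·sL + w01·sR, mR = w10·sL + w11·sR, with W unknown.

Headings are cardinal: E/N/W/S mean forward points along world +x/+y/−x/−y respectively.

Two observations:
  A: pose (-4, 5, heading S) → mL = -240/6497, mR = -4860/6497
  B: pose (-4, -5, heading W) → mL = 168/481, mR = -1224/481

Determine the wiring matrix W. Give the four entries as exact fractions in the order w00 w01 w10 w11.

obs A: pose=(-4,5,S) → sL=30/89, sR=30/73, mL=-240/6497, mR=-4860/6497
obs B: pose=(-4,-5,W) → sL=60/37, sR=12/13, mL=168/481, mR=-1224/481
sensor matrix S = [[30/89, 30/73], [60/37, 12/13]]; det S = -1110240/3125057
solve [mL_A; mL_B] = S·[w00; w01] and [mR_A; mR_B] = S·[w10; w11]:
  w00 = 1/2, w01 = -1/2, w10 = -1, w11 = -1

1/2 -1/2 -1 -1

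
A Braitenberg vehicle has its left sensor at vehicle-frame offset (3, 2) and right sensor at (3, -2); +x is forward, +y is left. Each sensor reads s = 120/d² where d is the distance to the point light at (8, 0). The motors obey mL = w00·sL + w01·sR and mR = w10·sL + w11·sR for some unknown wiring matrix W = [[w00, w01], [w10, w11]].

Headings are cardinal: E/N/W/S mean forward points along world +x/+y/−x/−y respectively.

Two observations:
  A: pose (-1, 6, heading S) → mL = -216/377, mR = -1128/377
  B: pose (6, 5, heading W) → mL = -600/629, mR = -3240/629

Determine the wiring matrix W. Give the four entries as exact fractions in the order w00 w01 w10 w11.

obs A: pose=(-1,6,S) → sL=60/29, sR=12/13, mL=-216/377, mR=-1128/377
obs B: pose=(6,5,W) → sL=60/17, sR=60/37, mL=-600/629, mR=-3240/629
sensor matrix S = [[60/29, 12/13], [60/17, 60/37]]; det S = 23040/237133
solve [mL_A; mL_B] = S·[w00; w01] and [mR_A; mR_B] = S·[w10; w11]:
  w00 = -1/2, w01 = 1/2, w10 = -1, w11 = -1

-1/2 1/2 -1 -1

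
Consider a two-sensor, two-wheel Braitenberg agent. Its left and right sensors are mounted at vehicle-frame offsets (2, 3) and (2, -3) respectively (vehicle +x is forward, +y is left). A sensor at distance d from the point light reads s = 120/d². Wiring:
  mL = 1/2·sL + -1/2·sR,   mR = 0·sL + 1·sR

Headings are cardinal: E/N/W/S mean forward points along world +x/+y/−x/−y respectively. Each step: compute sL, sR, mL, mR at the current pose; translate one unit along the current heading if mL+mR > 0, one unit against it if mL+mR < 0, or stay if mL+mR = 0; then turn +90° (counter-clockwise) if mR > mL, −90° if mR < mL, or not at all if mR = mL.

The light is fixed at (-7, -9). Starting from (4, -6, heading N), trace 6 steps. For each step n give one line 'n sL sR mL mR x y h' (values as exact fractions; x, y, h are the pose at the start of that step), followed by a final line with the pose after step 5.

0 120/89 120/221 7920/19669 120/221 4 -6 N
1 60/41 12/13 144/533 12/13 4 -5 W
2 120/173 120/53 -7200/9169 120/53 3 -5 S
3 2/3 5/6 -1/12 5/6 3 -6 E
4 120/89 120/221 7920/19669 120/221 4 -6 N
5 60/41 12/13 144/533 12/13 4 -5 W
final 3 -5 S

n=0: pose=(4,-6,N); sL=120/89, sR=120/221; mL=7920/19669, mR=120/221; mL+mR=18600/19669 → advance +1; mR−mL=2760/19669 → turn +1·90°
n=1: pose=(4,-5,W); sL=60/41, sR=12/13; mL=144/533, mR=12/13; mL+mR=636/533 → advance +1; mR−mL=348/533 → turn +1·90°
n=2: pose=(3,-5,S); sL=120/173, sR=120/53; mL=-7200/9169, mR=120/53; mL+mR=13560/9169 → advance +1; mR−mL=27960/9169 → turn +1·90°
n=3: pose=(3,-6,E); sL=2/3, sR=5/6; mL=-1/12, mR=5/6; mL+mR=3/4 → advance +1; mR−mL=11/12 → turn +1·90°
n=4: pose=(4,-6,N); sL=120/89, sR=120/221; mL=7920/19669, mR=120/221; mL+mR=18600/19669 → advance +1; mR−mL=2760/19669 → turn +1·90°
n=5: pose=(4,-5,W); sL=60/41, sR=12/13; mL=144/533, mR=12/13; mL+mR=636/533 → advance +1; mR−mL=348/533 → turn +1·90°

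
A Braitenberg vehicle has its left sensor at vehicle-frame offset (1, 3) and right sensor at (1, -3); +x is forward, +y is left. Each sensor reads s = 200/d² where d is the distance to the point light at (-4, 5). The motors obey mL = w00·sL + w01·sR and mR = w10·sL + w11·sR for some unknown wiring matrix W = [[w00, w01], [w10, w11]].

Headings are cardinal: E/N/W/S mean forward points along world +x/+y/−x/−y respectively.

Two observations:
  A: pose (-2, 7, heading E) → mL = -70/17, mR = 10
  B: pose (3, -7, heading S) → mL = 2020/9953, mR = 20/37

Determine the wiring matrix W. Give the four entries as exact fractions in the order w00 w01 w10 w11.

1 -1/2 0 1/2

obs A: pose=(-2,7,E) → sL=100/17, sR=20, mL=-70/17, mR=10
obs B: pose=(3,-7,S) → sL=200/269, sR=40/37, mL=2020/9953, mR=20/37
sensor matrix S = [[100/17, 20], [200/269, 40/37]]; det S = -1440000/169201
solve [mL_A; mL_B] = S·[w00; w01] and [mR_A; mR_B] = S·[w10; w11]:
  w00 = 1, w01 = -1/2, w10 = 0, w11 = 1/2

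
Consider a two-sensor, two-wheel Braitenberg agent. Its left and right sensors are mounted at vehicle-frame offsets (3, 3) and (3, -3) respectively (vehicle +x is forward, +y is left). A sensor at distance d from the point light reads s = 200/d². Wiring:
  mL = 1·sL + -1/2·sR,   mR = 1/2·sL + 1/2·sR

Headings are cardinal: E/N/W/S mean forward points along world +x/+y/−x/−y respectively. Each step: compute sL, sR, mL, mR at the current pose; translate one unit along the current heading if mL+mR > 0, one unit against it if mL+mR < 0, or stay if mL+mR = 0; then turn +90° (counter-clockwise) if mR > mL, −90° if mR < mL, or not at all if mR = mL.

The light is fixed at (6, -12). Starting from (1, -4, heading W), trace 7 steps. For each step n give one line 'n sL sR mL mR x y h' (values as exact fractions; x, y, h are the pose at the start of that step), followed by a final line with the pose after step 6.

0 200/89 40/37 5620/3293 5480/3293 1 -4 W
1 100/101 20/13 290/1313 1660/1313 0 -4 N
2 200/117 8/9 148/117 152/117 0 -3 W
3 50/13 25/17 1375/442 1175/442 -1 -3 S
4 8/5 200/221 1268/1105 1384/1105 -1 -4 W
5 4 100/73 242/73 196/73 -2 -4 S
6 200/137 200/221 30500/30277 35800/30277 -2 -5 W
final -3 -5 S

n=0: pose=(1,-4,W); sL=200/89, sR=40/37; mL=5620/3293, mR=5480/3293; mL+mR=300/89 → advance +1; mR−mL=-140/3293 → turn -1·90°
n=1: pose=(0,-4,N); sL=100/101, sR=20/13; mL=290/1313, mR=1660/1313; mL+mR=150/101 → advance +1; mR−mL=1370/1313 → turn +1·90°
n=2: pose=(0,-3,W); sL=200/117, sR=8/9; mL=148/117, mR=152/117; mL+mR=100/39 → advance +1; mR−mL=4/117 → turn +1·90°
n=3: pose=(-1,-3,S); sL=50/13, sR=25/17; mL=1375/442, mR=1175/442; mL+mR=75/13 → advance +1; mR−mL=-100/221 → turn -1·90°
n=4: pose=(-1,-4,W); sL=8/5, sR=200/221; mL=1268/1105, mR=1384/1105; mL+mR=12/5 → advance +1; mR−mL=116/1105 → turn +1·90°
n=5: pose=(-2,-4,S); sL=4, sR=100/73; mL=242/73, mR=196/73; mL+mR=6 → advance +1; mR−mL=-46/73 → turn -1·90°
n=6: pose=(-2,-5,W); sL=200/137, sR=200/221; mL=30500/30277, mR=35800/30277; mL+mR=300/137 → advance +1; mR−mL=5300/30277 → turn +1·90°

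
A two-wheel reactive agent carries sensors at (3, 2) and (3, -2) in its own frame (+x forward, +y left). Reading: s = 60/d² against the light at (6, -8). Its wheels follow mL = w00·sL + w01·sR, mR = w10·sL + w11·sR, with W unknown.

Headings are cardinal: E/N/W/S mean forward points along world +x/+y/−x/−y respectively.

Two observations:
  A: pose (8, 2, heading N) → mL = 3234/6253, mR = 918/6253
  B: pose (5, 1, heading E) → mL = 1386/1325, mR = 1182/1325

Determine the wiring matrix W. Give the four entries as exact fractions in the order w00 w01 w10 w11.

1 1/2 -1/2 1

obs A: pose=(8,2,N) → sL=60/169, sR=12/37, mL=3234/6253, mR=918/6253
obs B: pose=(5,1,E) → sL=12/25, sR=60/53, mL=1386/1325, mR=1182/1325
sensor matrix S = [[60/169, 12/37], [12/25, 60/53]]; det S = 2040192/8285225
solve [mL_A; mL_B] = S·[w00; w01] and [mR_A; mR_B] = S·[w10; w11]:
  w00 = 1, w01 = 1/2, w10 = -1/2, w11 = 1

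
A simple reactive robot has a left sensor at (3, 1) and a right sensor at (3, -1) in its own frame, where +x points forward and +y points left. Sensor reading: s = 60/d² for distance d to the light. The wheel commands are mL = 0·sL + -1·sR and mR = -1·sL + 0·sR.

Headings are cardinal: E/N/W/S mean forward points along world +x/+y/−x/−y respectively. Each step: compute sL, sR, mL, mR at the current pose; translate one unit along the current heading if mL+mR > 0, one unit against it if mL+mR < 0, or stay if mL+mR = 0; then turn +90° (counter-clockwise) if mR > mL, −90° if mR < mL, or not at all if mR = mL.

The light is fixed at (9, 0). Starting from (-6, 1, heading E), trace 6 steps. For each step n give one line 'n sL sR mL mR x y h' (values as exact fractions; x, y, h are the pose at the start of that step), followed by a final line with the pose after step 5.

n=0: pose=(-6,1,E); sL=15/37, sR=5/12; mL=-5/12, mR=-15/37; mL+mR=-365/444 → advance -1; mR−mL=5/444 → turn +1·90°
n=1: pose=(-7,1,N); sL=12/61, sR=60/241; mL=-60/241, mR=-12/61; mL+mR=-6552/14701 → advance -1; mR−mL=768/14701 → turn +1·90°
n=2: pose=(-7,0,W); sL=30/181, sR=30/181; mL=-30/181, mR=-30/181; mL+mR=-60/181 → advance -1; mR−mL=0 → turn +0·90°
n=3: pose=(-6,0,W); sL=12/65, sR=12/65; mL=-12/65, mR=-12/65; mL+mR=-24/65 → advance -1; mR−mL=0 → turn +0·90°
n=4: pose=(-5,0,W); sL=6/29, sR=6/29; mL=-6/29, mR=-6/29; mL+mR=-12/29 → advance -1; mR−mL=0 → turn +0·90°
n=5: pose=(-4,0,W); sL=60/257, sR=60/257; mL=-60/257, mR=-60/257; mL+mR=-120/257 → advance -1; mR−mL=0 → turn +0·90°

0 15/37 5/12 -5/12 -15/37 -6 1 E
1 12/61 60/241 -60/241 -12/61 -7 1 N
2 30/181 30/181 -30/181 -30/181 -7 0 W
3 12/65 12/65 -12/65 -12/65 -6 0 W
4 6/29 6/29 -6/29 -6/29 -5 0 W
5 60/257 60/257 -60/257 -60/257 -4 0 W
final -3 0 W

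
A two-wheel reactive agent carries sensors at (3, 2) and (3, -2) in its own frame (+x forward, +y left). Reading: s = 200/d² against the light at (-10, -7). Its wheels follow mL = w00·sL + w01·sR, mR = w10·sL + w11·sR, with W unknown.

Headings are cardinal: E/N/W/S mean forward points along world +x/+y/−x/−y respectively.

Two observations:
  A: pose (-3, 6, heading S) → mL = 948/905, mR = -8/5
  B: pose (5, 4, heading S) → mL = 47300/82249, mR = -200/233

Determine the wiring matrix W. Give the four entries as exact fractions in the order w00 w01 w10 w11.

-1/2 1 0 -1

obs A: pose=(-3,6,S) → sL=200/181, sR=8/5, mL=948/905, mR=-8/5
obs B: pose=(5,4,S) → sL=200/353, sR=200/233, mL=47300/82249, mR=-200/233
sensor matrix S = [[200/181, 8/5], [200/353, 200/233]]; det S = 624640/14887069
solve [mL_A; mL_B] = S·[w00; w01] and [mR_A; mR_B] = S·[w10; w11]:
  w00 = -1/2, w01 = 1, w10 = 0, w11 = -1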